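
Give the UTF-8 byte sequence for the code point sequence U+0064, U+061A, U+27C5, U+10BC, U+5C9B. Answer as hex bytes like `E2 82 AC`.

64 D8 9A E2 9F 85 E1 82 BC E5 B2 9B

U+0064: 1-byte form → 64.
U+061A: 2-byte form → D8 9A.
U+27C5: 3-byte form → E2 9F 85.
U+10BC: 3-byte form → E1 82 BC.
U+5C9B: 3-byte form → E5 B2 9B.
Concatenated (12 bytes): 64 D8 9A E2 9F 85 E1 82 BC E5 B2 9B.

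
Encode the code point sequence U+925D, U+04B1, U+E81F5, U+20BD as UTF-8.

U+925D: 3-byte form → E9 89 9D.
U+04B1: 2-byte form → D2 B1.
U+E81F5: 4-byte form → F3 A8 87 B5.
U+20BD: 3-byte form → E2 82 BD.
Concatenated (12 bytes): E9 89 9D D2 B1 F3 A8 87 B5 E2 82 BD.

E9 89 9D D2 B1 F3 A8 87 B5 E2 82 BD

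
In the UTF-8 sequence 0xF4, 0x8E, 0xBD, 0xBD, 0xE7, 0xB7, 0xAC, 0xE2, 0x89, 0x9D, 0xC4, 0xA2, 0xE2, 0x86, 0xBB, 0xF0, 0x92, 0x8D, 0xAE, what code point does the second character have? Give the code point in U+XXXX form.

Offset 0: leading byte 0xF4 = 11110100 → 4-byte char #1 = F4 8E BD BD.
Offset 4: leading byte 0xE7 = 11100111 → 3-byte char #2 = E7 B7 AC.
Leading byte 0xE7 = 11100111 matches 1110xxxx → 3-byte sequence.
Byte 1: 0xE7 = 11100111, payload 0111 (4 bits).
Byte 2: 0xB7 = 10110111 (10xxxxxx ✓), payload 110111.
Byte 3: 0xAC = 10101100 (10xxxxxx ✓), payload 101100.
Concatenate: 0111110111101100 = 0x7DEC (16 bits → U+7DEC).

U+7DEC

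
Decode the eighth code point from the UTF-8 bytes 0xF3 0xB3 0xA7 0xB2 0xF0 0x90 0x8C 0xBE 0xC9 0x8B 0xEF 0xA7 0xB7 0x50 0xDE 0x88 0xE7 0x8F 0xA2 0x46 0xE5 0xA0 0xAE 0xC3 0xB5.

Offset 0: leading byte 0xF3 = 11110011 → 4-byte char #1 = F3 B3 A7 B2.
Offset 4: leading byte 0xF0 = 11110000 → 4-byte char #2 = F0 90 8C BE.
Offset 8: leading byte 0xC9 = 11001001 → 2-byte char #3 = C9 8B.
Offset 10: leading byte 0xEF = 11101111 → 3-byte char #4 = EF A7 B7.
Offset 13: leading byte 0x50 = 01010000 → 1-byte char #5 = 50.
Offset 14: leading byte 0xDE = 11011110 → 2-byte char #6 = DE 88.
Offset 16: leading byte 0xE7 = 11100111 → 3-byte char #7 = E7 8F A2.
Offset 19: leading byte 0x46 = 01000110 → 1-byte char #8 = 46.
Leading byte 0x46 = 01000110 matches 0xxxxxxx → 1-byte sequence.
Byte 1: 0x46 = 01000110, payload 1000110 (7 bits).
Concatenate: 1000110 = 0x46 (7 bits → U+0046).

U+0046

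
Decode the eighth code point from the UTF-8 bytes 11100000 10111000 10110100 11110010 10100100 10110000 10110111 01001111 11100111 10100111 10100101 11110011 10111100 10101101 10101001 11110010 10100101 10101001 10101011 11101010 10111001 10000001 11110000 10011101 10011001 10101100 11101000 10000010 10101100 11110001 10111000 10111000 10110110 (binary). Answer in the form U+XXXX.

U+1D66C

Offset 0: leading byte 0xE0 = 11100000 → 3-byte char #1 = E0 B8 B4.
Offset 3: leading byte 0xF2 = 11110010 → 4-byte char #2 = F2 A4 B0 B7.
Offset 7: leading byte 0x4F = 01001111 → 1-byte char #3 = 4F.
Offset 8: leading byte 0xE7 = 11100111 → 3-byte char #4 = E7 A7 A5.
Offset 11: leading byte 0xF3 = 11110011 → 4-byte char #5 = F3 BC AD A9.
Offset 15: leading byte 0xF2 = 11110010 → 4-byte char #6 = F2 A5 A9 AB.
Offset 19: leading byte 0xEA = 11101010 → 3-byte char #7 = EA B9 81.
Offset 22: leading byte 0xF0 = 11110000 → 4-byte char #8 = F0 9D 99 AC.
Leading byte 0xF0 = 11110000 matches 11110xxx → 4-byte sequence.
Byte 1: 0xF0 = 11110000, payload 000 (3 bits).
Byte 2: 0x9D = 10011101 (10xxxxxx ✓), payload 011101.
Byte 3: 0x99 = 10011001 (10xxxxxx ✓), payload 011001.
Byte 4: 0xAC = 10101100 (10xxxxxx ✓), payload 101100.
Concatenate: 000011101011001101100 = 0x1D66C (21 bits → U+1D66C).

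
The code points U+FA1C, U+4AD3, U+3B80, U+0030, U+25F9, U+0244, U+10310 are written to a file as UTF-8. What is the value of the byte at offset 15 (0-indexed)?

U+FA1C → 3-byte form EF A8 9C at offsets 0–2.
U+4AD3 → 3-byte form E4 AB 93 at offsets 3–5.
U+3B80 → 3-byte form E3 AE 80 at offsets 6–8.
U+0030 → 1-byte form 30 at offsets 9–9.
U+25F9 → 3-byte form E2 97 B9 at offsets 10–12.
U+0244 → 2-byte form C9 84 at offsets 13–14.
U+10310 → 4-byte form F0 90 8C 90 at offsets 15–18.
Offset 15 falls in char 7's range; it's byte 1 of F0 90 8C 90 = 0xF0.

0xF0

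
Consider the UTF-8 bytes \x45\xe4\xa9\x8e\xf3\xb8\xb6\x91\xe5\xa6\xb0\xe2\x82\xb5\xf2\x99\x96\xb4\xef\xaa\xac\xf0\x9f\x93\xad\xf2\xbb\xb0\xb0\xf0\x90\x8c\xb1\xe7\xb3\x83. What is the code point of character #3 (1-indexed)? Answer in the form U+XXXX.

Offset 0: leading byte 0x45 = 01000101 → 1-byte char #1 = 45.
Offset 1: leading byte 0xE4 = 11100100 → 3-byte char #2 = E4 A9 8E.
Offset 4: leading byte 0xF3 = 11110011 → 4-byte char #3 = F3 B8 B6 91.
Leading byte 0xF3 = 11110011 matches 11110xxx → 4-byte sequence.
Byte 1: 0xF3 = 11110011, payload 011 (3 bits).
Byte 2: 0xB8 = 10111000 (10xxxxxx ✓), payload 111000.
Byte 3: 0xB6 = 10110110 (10xxxxxx ✓), payload 110110.
Byte 4: 0x91 = 10010001 (10xxxxxx ✓), payload 010001.
Concatenate: 011111000110110010001 = 0xF8D91 (21 bits → U+F8D91).

U+F8D91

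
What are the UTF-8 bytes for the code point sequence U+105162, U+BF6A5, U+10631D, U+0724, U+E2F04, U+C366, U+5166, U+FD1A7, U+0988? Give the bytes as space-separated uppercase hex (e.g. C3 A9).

F4 85 85 A2 F2 BF 9A A5 F4 86 8C 9D DC A4 F3 A2 BC 84 EC 8D A6 E5 85 A6 F3 BD 86 A7 E0 A6 88

U+105162: 4-byte form → F4 85 85 A2.
U+BF6A5: 4-byte form → F2 BF 9A A5.
U+10631D: 4-byte form → F4 86 8C 9D.
U+0724: 2-byte form → DC A4.
U+E2F04: 4-byte form → F3 A2 BC 84.
U+C366: 3-byte form → EC 8D A6.
U+5166: 3-byte form → E5 85 A6.
U+FD1A7: 4-byte form → F3 BD 86 A7.
U+0988: 3-byte form → E0 A6 88.
Concatenated (31 bytes): F4 85 85 A2 F2 BF 9A A5 F4 86 8C 9D DC A4 F3 A2 BC 84 EC 8D A6 E5 85 A6 F3 BD 86 A7 E0 A6 88.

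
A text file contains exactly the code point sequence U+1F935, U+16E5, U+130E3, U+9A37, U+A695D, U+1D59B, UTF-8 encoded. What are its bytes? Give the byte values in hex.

F0 9F A4 B5 E1 9B A5 F0 93 83 A3 E9 A8 B7 F2 A6 A5 9D F0 9D 96 9B

U+1F935: 4-byte form → F0 9F A4 B5.
U+16E5: 3-byte form → E1 9B A5.
U+130E3: 4-byte form → F0 93 83 A3.
U+9A37: 3-byte form → E9 A8 B7.
U+A695D: 4-byte form → F2 A6 A5 9D.
U+1D59B: 4-byte form → F0 9D 96 9B.
Concatenated (22 bytes): F0 9F A4 B5 E1 9B A5 F0 93 83 A3 E9 A8 B7 F2 A6 A5 9D F0 9D 96 9B.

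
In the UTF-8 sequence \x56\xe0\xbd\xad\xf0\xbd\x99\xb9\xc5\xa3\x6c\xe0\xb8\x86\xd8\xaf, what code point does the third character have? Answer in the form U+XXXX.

U+3D679

Offset 0: leading byte 0x56 = 01010110 → 1-byte char #1 = 56.
Offset 1: leading byte 0xE0 = 11100000 → 3-byte char #2 = E0 BD AD.
Offset 4: leading byte 0xF0 = 11110000 → 4-byte char #3 = F0 BD 99 B9.
Leading byte 0xF0 = 11110000 matches 11110xxx → 4-byte sequence.
Byte 1: 0xF0 = 11110000, payload 000 (3 bits).
Byte 2: 0xBD = 10111101 (10xxxxxx ✓), payload 111101.
Byte 3: 0x99 = 10011001 (10xxxxxx ✓), payload 011001.
Byte 4: 0xB9 = 10111001 (10xxxxxx ✓), payload 111001.
Concatenate: 000111101011001111001 = 0x3D679 (21 bits → U+3D679).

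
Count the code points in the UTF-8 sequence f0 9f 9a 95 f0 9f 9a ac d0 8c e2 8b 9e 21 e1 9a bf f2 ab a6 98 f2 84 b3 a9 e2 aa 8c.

Byte at offset 0: 0xF0 = 11110000 → 4-byte char (#1). Advance 4.
Byte at offset 4: 0xF0 = 11110000 → 4-byte char (#2). Advance 4.
Byte at offset 8: 0xD0 = 11010000 → 2-byte char (#3). Advance 2.
Byte at offset 10: 0xE2 = 11100010 → 3-byte char (#4). Advance 3.
Byte at offset 13: 0x21 = 00100001 → 1-byte char (#5). Advance 1.
Byte at offset 14: 0xE1 = 11100001 → 3-byte char (#6). Advance 3.
Byte at offset 17: 0xF2 = 11110010 → 4-byte char (#7). Advance 4.
Byte at offset 21: 0xF2 = 11110010 → 4-byte char (#8). Advance 4.
Byte at offset 25: 0xE2 = 11100010 → 3-byte char (#9). Advance 3.
Reached end at offset 28 after 9 code points.

9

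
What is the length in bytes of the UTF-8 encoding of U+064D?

U+064D = 0x64D. UTF-8 uses 1 byte below 0x80, 2 below 0x800, 3 below 0x10000, 4 up to 0x10FFFF. 0x64D is in U+0080–U+07FF → 2 bytes.

2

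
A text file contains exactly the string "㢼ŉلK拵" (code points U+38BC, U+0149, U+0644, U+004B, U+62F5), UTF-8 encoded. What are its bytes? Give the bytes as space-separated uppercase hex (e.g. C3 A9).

E3 A2 BC C5 89 D9 84 4B E6 8B B5

U+38BC: 3-byte form → E3 A2 BC.
U+0149: 2-byte form → C5 89.
U+0644: 2-byte form → D9 84.
U+004B: 1-byte form → 4B.
U+62F5: 3-byte form → E6 8B B5.
Concatenated (11 bytes): E3 A2 BC C5 89 D9 84 4B E6 8B B5.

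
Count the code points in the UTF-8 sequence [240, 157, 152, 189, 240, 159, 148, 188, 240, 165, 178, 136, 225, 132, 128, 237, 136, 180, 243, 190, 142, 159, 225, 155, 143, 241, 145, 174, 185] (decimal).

8

Byte at offset 0: 0xF0 = 11110000 → 4-byte char (#1). Advance 4.
Byte at offset 4: 0xF0 = 11110000 → 4-byte char (#2). Advance 4.
Byte at offset 8: 0xF0 = 11110000 → 4-byte char (#3). Advance 4.
Byte at offset 12: 0xE1 = 11100001 → 3-byte char (#4). Advance 3.
Byte at offset 15: 0xED = 11101101 → 3-byte char (#5). Advance 3.
Byte at offset 18: 0xF3 = 11110011 → 4-byte char (#6). Advance 4.
Byte at offset 22: 0xE1 = 11100001 → 3-byte char (#7). Advance 3.
Byte at offset 25: 0xF1 = 11110001 → 4-byte char (#8). Advance 4.
Reached end at offset 29 after 8 code points.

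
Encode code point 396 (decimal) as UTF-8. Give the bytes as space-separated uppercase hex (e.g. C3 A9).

U+018C = 0x18C = 396 decimal. In range U+0080–U+07FF → 2-byte form: 110xxxxx 10xxxxxx.
Binary (11 bits): 00110001100.
Split 5+6: 00110 | 001100.
Byte 1: 11000110 = 0xC6.
Byte 2: 10001100 = 0x8C.

C6 8C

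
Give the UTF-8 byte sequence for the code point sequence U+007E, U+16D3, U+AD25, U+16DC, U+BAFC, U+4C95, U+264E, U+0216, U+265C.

U+007E: 1-byte form → 7E.
U+16D3: 3-byte form → E1 9B 93.
U+AD25: 3-byte form → EA B4 A5.
U+16DC: 3-byte form → E1 9B 9C.
U+BAFC: 3-byte form → EB AB BC.
U+4C95: 3-byte form → E4 B2 95.
U+264E: 3-byte form → E2 99 8E.
U+0216: 2-byte form → C8 96.
U+265C: 3-byte form → E2 99 9C.
Concatenated (24 bytes): 7E E1 9B 93 EA B4 A5 E1 9B 9C EB AB BC E4 B2 95 E2 99 8E C8 96 E2 99 9C.

7E E1 9B 93 EA B4 A5 E1 9B 9C EB AB BC E4 B2 95 E2 99 8E C8 96 E2 99 9C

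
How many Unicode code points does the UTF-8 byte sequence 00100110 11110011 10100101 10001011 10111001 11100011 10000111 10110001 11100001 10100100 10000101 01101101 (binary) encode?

Byte at offset 0: 0x26 = 00100110 → 1-byte char (#1). Advance 1.
Byte at offset 1: 0xF3 = 11110011 → 4-byte char (#2). Advance 4.
Byte at offset 5: 0xE3 = 11100011 → 3-byte char (#3). Advance 3.
Byte at offset 8: 0xE1 = 11100001 → 3-byte char (#4). Advance 3.
Byte at offset 11: 0x6D = 01101101 → 1-byte char (#5). Advance 1.
Reached end at offset 12 after 5 code points.

5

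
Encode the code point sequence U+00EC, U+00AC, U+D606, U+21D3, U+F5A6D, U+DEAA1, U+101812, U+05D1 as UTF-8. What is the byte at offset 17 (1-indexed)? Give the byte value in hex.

1-indexed offset 17 is 0-indexed offset 16.
U+00EC → 2-byte form C3 AC at offsets 0–1.
U+00AC → 2-byte form C2 AC at offsets 2–3.
U+D606 → 3-byte form ED 98 86 at offsets 4–6.
U+21D3 → 3-byte form E2 87 93 at offsets 7–9.
U+F5A6D → 4-byte form F3 B5 A9 AD at offsets 10–13.
U+DEAA1 → 4-byte form F3 9E AA A1 at offsets 14–17.
Offset 16 falls in char 6's range; it's byte 3 of F3 9E AA A1 = 0xAA.

0xAA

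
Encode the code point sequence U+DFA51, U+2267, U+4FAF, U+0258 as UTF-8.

F3 9F A9 91 E2 89 A7 E4 BE AF C9 98

U+DFA51: 4-byte form → F3 9F A9 91.
U+2267: 3-byte form → E2 89 A7.
U+4FAF: 3-byte form → E4 BE AF.
U+0258: 2-byte form → C9 98.
Concatenated (12 bytes): F3 9F A9 91 E2 89 A7 E4 BE AF C9 98.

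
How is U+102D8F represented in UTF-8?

F4 82 B6 8F

U+102D8F = 0x102D8F = 1060239 decimal. In range U+10000–U+10FFFF → 4-byte form: 11110xxx 10xxxxxx 10xxxxxx 10xxxxxx.
Binary (21 bits): 100000010110110001111.
Split 3+6+6+6: 100 | 000010 | 110110 | 001111.
Byte 1: 11110100 = 0xF4.
Byte 2: 10000010 = 0x82.
Byte 3: 10110110 = 0xB6.
Byte 4: 10001111 = 0x8F.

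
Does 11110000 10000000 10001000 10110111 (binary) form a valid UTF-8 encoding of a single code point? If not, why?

Leading byte 0xF0 = 11110000 → 4-byte form.
Continuation bytes all match 10xxxxxx. Payload decodes to 0x237.
But 0x237 < 0x10000, the minimum for a 4-byte sequence — this is an overlong encoding.

invalid (overlong encoding)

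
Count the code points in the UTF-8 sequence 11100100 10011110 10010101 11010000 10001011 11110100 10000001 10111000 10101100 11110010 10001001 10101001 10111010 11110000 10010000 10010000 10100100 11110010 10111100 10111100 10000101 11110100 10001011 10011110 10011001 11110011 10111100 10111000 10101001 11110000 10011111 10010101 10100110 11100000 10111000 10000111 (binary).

Byte at offset 0: 0xE4 = 11100100 → 3-byte char (#1). Advance 3.
Byte at offset 3: 0xD0 = 11010000 → 2-byte char (#2). Advance 2.
Byte at offset 5: 0xF4 = 11110100 → 4-byte char (#3). Advance 4.
Byte at offset 9: 0xF2 = 11110010 → 4-byte char (#4). Advance 4.
Byte at offset 13: 0xF0 = 11110000 → 4-byte char (#5). Advance 4.
Byte at offset 17: 0xF2 = 11110010 → 4-byte char (#6). Advance 4.
Byte at offset 21: 0xF4 = 11110100 → 4-byte char (#7). Advance 4.
Byte at offset 25: 0xF3 = 11110011 → 4-byte char (#8). Advance 4.
Byte at offset 29: 0xF0 = 11110000 → 4-byte char (#9). Advance 4.
Byte at offset 33: 0xE0 = 11100000 → 3-byte char (#10). Advance 3.
Reached end at offset 36 after 10 code points.

10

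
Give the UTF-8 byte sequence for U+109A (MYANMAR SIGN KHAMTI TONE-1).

E1 82 9A

U+109A = 0x109A = 4250 decimal. In range U+0800–U+FFFF → 3-byte form: 1110xxxx 10xxxxxx 10xxxxxx.
Binary (16 bits): 0001000010011010.
Split 4+6+6: 0001 | 000010 | 011010.
Byte 1: 11100001 = 0xE1.
Byte 2: 10000010 = 0x82.
Byte 3: 10011010 = 0x9A.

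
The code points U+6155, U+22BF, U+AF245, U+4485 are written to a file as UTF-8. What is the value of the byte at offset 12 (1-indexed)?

1-indexed offset 12 is 0-indexed offset 11.
U+6155 → 3-byte form E6 85 95 at offsets 0–2.
U+22BF → 3-byte form E2 8A BF at offsets 3–5.
U+AF245 → 4-byte form F2 AF 89 85 at offsets 6–9.
U+4485 → 3-byte form E4 92 85 at offsets 10–12.
Offset 11 falls in char 4's range; it's byte 2 of E4 92 85 = 0x92.

0x92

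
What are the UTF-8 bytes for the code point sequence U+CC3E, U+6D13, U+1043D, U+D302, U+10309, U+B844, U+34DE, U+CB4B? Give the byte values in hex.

U+CC3E: 3-byte form → EC B0 BE.
U+6D13: 3-byte form → E6 B4 93.
U+1043D: 4-byte form → F0 90 90 BD.
U+D302: 3-byte form → ED 8C 82.
U+10309: 4-byte form → F0 90 8C 89.
U+B844: 3-byte form → EB A1 84.
U+34DE: 3-byte form → E3 93 9E.
U+CB4B: 3-byte form → EC AD 8B.
Concatenated (26 bytes): EC B0 BE E6 B4 93 F0 90 90 BD ED 8C 82 F0 90 8C 89 EB A1 84 E3 93 9E EC AD 8B.

EC B0 BE E6 B4 93 F0 90 90 BD ED 8C 82 F0 90 8C 89 EB A1 84 E3 93 9E EC AD 8B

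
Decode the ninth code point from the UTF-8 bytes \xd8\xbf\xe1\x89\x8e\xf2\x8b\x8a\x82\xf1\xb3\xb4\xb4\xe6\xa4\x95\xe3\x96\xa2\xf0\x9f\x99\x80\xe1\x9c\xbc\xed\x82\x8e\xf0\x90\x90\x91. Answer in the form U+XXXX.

U+D08E

Offset 0: leading byte 0xD8 = 11011000 → 2-byte char #1 = D8 BF.
Offset 2: leading byte 0xE1 = 11100001 → 3-byte char #2 = E1 89 8E.
Offset 5: leading byte 0xF2 = 11110010 → 4-byte char #3 = F2 8B 8A 82.
Offset 9: leading byte 0xF1 = 11110001 → 4-byte char #4 = F1 B3 B4 B4.
Offset 13: leading byte 0xE6 = 11100110 → 3-byte char #5 = E6 A4 95.
Offset 16: leading byte 0xE3 = 11100011 → 3-byte char #6 = E3 96 A2.
Offset 19: leading byte 0xF0 = 11110000 → 4-byte char #7 = F0 9F 99 80.
Offset 23: leading byte 0xE1 = 11100001 → 3-byte char #8 = E1 9C BC.
Offset 26: leading byte 0xED = 11101101 → 3-byte char #9 = ED 82 8E.
Leading byte 0xED = 11101101 matches 1110xxxx → 3-byte sequence.
Byte 1: 0xED = 11101101, payload 1101 (4 bits).
Byte 2: 0x82 = 10000010 (10xxxxxx ✓), payload 000010.
Byte 3: 0x8E = 10001110 (10xxxxxx ✓), payload 001110.
Concatenate: 1101000010001110 = 0xD08E (16 bits → U+D08E).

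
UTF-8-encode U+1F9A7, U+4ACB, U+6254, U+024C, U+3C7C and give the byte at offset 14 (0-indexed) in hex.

U+1F9A7 → 4-byte form F0 9F A6 A7 at offsets 0–3.
U+4ACB → 3-byte form E4 AB 8B at offsets 4–6.
U+6254 → 3-byte form E6 89 94 at offsets 7–9.
U+024C → 2-byte form C9 8C at offsets 10–11.
U+3C7C → 3-byte form E3 B1 BC at offsets 12–14.
Offset 14 falls in char 5's range; it's byte 3 of E3 B1 BC = 0xBC.

0xBC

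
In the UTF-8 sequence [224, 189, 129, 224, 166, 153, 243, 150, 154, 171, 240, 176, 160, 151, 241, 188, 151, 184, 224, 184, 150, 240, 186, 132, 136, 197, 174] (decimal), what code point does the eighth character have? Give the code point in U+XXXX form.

Offset 0: leading byte 0xE0 = 11100000 → 3-byte char #1 = E0 BD 81.
Offset 3: leading byte 0xE0 = 11100000 → 3-byte char #2 = E0 A6 99.
Offset 6: leading byte 0xF3 = 11110011 → 4-byte char #3 = F3 96 9A AB.
Offset 10: leading byte 0xF0 = 11110000 → 4-byte char #4 = F0 B0 A0 97.
Offset 14: leading byte 0xF1 = 11110001 → 4-byte char #5 = F1 BC 97 B8.
Offset 18: leading byte 0xE0 = 11100000 → 3-byte char #6 = E0 B8 96.
Offset 21: leading byte 0xF0 = 11110000 → 4-byte char #7 = F0 BA 84 88.
Offset 25: leading byte 0xC5 = 11000101 → 2-byte char #8 = C5 AE.
Leading byte 0xC5 = 11000101 matches 110xxxxx → 2-byte sequence.
Byte 1: 0xC5 = 11000101, payload 00101 (5 bits).
Byte 2: 0xAE = 10101110 (10xxxxxx ✓), payload 101110.
Concatenate: 00101101110 = 0x16E (11 bits → U+016E).

U+016E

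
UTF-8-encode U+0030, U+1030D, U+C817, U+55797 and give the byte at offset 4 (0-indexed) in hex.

0x8D

U+0030 → 1-byte form 30 at offsets 0–0.
U+1030D → 4-byte form F0 90 8C 8D at offsets 1–4.
Offset 4 falls in char 2's range; it's byte 4 of F0 90 8C 8D = 0x8D.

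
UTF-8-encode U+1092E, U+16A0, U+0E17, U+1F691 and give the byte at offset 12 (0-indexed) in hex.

U+1092E → 4-byte form F0 90 A4 AE at offsets 0–3.
U+16A0 → 3-byte form E1 9A A0 at offsets 4–6.
U+0E17 → 3-byte form E0 B8 97 at offsets 7–9.
U+1F691 → 4-byte form F0 9F 9A 91 at offsets 10–13.
Offset 12 falls in char 4's range; it's byte 3 of F0 9F 9A 91 = 0x9A.

0x9A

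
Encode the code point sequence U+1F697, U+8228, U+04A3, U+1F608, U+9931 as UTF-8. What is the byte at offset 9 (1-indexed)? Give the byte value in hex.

0xA3

1-indexed offset 9 is 0-indexed offset 8.
U+1F697 → 4-byte form F0 9F 9A 97 at offsets 0–3.
U+8228 → 3-byte form E8 88 A8 at offsets 4–6.
U+04A3 → 2-byte form D2 A3 at offsets 7–8.
Offset 8 falls in char 3's range; it's byte 2 of D2 A3 = 0xA3.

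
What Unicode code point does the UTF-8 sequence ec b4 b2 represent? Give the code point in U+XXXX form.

U+CD32

Leading byte 0xEC = 11101100 matches 1110xxxx → 3-byte sequence.
Byte 1: 0xEC = 11101100, payload 1100 (4 bits).
Byte 2: 0xB4 = 10110100 (10xxxxxx ✓), payload 110100.
Byte 3: 0xB2 = 10110010 (10xxxxxx ✓), payload 110010.
Concatenate: 1100110100110010 = 0xCD32 (16 bits → U+CD32).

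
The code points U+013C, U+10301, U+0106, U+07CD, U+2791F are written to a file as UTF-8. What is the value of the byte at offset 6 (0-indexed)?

U+013C → 2-byte form C4 BC at offsets 0–1.
U+10301 → 4-byte form F0 90 8C 81 at offsets 2–5.
U+0106 → 2-byte form C4 86 at offsets 6–7.
Offset 6 falls in char 3's range; it's byte 1 of C4 86 = 0xC4.

0xC4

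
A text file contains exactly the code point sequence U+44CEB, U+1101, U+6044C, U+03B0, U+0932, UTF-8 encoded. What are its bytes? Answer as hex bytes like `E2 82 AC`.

U+44CEB: 4-byte form → F1 84 B3 AB.
U+1101: 3-byte form → E1 84 81.
U+6044C: 4-byte form → F1 A0 91 8C.
U+03B0: 2-byte form → CE B0.
U+0932: 3-byte form → E0 A4 B2.
Concatenated (16 bytes): F1 84 B3 AB E1 84 81 F1 A0 91 8C CE B0 E0 A4 B2.

F1 84 B3 AB E1 84 81 F1 A0 91 8C CE B0 E0 A4 B2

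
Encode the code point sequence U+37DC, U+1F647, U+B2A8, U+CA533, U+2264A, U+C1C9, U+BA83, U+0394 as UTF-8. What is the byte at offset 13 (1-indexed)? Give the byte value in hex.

1-indexed offset 13 is 0-indexed offset 12.
U+37DC → 3-byte form E3 9F 9C at offsets 0–2.
U+1F647 → 4-byte form F0 9F 99 87 at offsets 3–6.
U+B2A8 → 3-byte form EB 8A A8 at offsets 7–9.
U+CA533 → 4-byte form F3 8A 94 B3 at offsets 10–13.
Offset 12 falls in char 4's range; it's byte 3 of F3 8A 94 B3 = 0x94.

0x94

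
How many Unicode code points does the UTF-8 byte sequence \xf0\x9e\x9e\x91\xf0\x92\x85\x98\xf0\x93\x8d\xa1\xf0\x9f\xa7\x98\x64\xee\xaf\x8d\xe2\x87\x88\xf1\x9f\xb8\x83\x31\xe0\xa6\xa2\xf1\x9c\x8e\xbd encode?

Byte at offset 0: 0xF0 = 11110000 → 4-byte char (#1). Advance 4.
Byte at offset 4: 0xF0 = 11110000 → 4-byte char (#2). Advance 4.
Byte at offset 8: 0xF0 = 11110000 → 4-byte char (#3). Advance 4.
Byte at offset 12: 0xF0 = 11110000 → 4-byte char (#4). Advance 4.
Byte at offset 16: 0x64 = 01100100 → 1-byte char (#5). Advance 1.
Byte at offset 17: 0xEE = 11101110 → 3-byte char (#6). Advance 3.
Byte at offset 20: 0xE2 = 11100010 → 3-byte char (#7). Advance 3.
Byte at offset 23: 0xF1 = 11110001 → 4-byte char (#8). Advance 4.
Byte at offset 27: 0x31 = 00110001 → 1-byte char (#9). Advance 1.
Byte at offset 28: 0xE0 = 11100000 → 3-byte char (#10). Advance 3.
Byte at offset 31: 0xF1 = 11110001 → 4-byte char (#11). Advance 4.
Reached end at offset 35 after 11 code points.

11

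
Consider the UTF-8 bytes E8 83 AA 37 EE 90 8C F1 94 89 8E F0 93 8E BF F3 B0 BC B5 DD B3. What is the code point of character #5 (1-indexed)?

Offset 0: leading byte 0xE8 = 11101000 → 3-byte char #1 = E8 83 AA.
Offset 3: leading byte 0x37 = 00110111 → 1-byte char #2 = 37.
Offset 4: leading byte 0xEE = 11101110 → 3-byte char #3 = EE 90 8C.
Offset 7: leading byte 0xF1 = 11110001 → 4-byte char #4 = F1 94 89 8E.
Offset 11: leading byte 0xF0 = 11110000 → 4-byte char #5 = F0 93 8E BF.
Leading byte 0xF0 = 11110000 matches 11110xxx → 4-byte sequence.
Byte 1: 0xF0 = 11110000, payload 000 (3 bits).
Byte 2: 0x93 = 10010011 (10xxxxxx ✓), payload 010011.
Byte 3: 0x8E = 10001110 (10xxxxxx ✓), payload 001110.
Byte 4: 0xBF = 10111111 (10xxxxxx ✓), payload 111111.
Concatenate: 000010011001110111111 = 0x133BF (21 bits → U+133BF).

U+133BF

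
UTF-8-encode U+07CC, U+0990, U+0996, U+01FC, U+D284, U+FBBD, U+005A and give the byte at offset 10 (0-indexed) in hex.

0xED

U+07CC → 2-byte form DF 8C at offsets 0–1.
U+0990 → 3-byte form E0 A6 90 at offsets 2–4.
U+0996 → 3-byte form E0 A6 96 at offsets 5–7.
U+01FC → 2-byte form C7 BC at offsets 8–9.
U+D284 → 3-byte form ED 8A 84 at offsets 10–12.
Offset 10 falls in char 5's range; it's byte 1 of ED 8A 84 = 0xED.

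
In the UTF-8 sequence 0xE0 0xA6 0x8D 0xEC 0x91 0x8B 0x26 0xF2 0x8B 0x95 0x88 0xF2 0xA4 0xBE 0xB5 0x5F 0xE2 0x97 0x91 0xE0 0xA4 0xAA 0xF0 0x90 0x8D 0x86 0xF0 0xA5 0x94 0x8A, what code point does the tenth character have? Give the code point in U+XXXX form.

U+2550A

Offset 0: leading byte 0xE0 = 11100000 → 3-byte char #1 = E0 A6 8D.
Offset 3: leading byte 0xEC = 11101100 → 3-byte char #2 = EC 91 8B.
Offset 6: leading byte 0x26 = 00100110 → 1-byte char #3 = 26.
Offset 7: leading byte 0xF2 = 11110010 → 4-byte char #4 = F2 8B 95 88.
Offset 11: leading byte 0xF2 = 11110010 → 4-byte char #5 = F2 A4 BE B5.
Offset 15: leading byte 0x5F = 01011111 → 1-byte char #6 = 5F.
Offset 16: leading byte 0xE2 = 11100010 → 3-byte char #7 = E2 97 91.
Offset 19: leading byte 0xE0 = 11100000 → 3-byte char #8 = E0 A4 AA.
Offset 22: leading byte 0xF0 = 11110000 → 4-byte char #9 = F0 90 8D 86.
Offset 26: leading byte 0xF0 = 11110000 → 4-byte char #10 = F0 A5 94 8A.
Leading byte 0xF0 = 11110000 matches 11110xxx → 4-byte sequence.
Byte 1: 0xF0 = 11110000, payload 000 (3 bits).
Byte 2: 0xA5 = 10100101 (10xxxxxx ✓), payload 100101.
Byte 3: 0x94 = 10010100 (10xxxxxx ✓), payload 010100.
Byte 4: 0x8A = 10001010 (10xxxxxx ✓), payload 001010.
Concatenate: 000100101010100001010 = 0x2550A (21 bits → U+2550A).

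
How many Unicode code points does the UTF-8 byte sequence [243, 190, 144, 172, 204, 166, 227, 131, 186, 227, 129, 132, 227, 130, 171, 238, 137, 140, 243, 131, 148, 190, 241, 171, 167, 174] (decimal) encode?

Byte at offset 0: 0xF3 = 11110011 → 4-byte char (#1). Advance 4.
Byte at offset 4: 0xCC = 11001100 → 2-byte char (#2). Advance 2.
Byte at offset 6: 0xE3 = 11100011 → 3-byte char (#3). Advance 3.
Byte at offset 9: 0xE3 = 11100011 → 3-byte char (#4). Advance 3.
Byte at offset 12: 0xE3 = 11100011 → 3-byte char (#5). Advance 3.
Byte at offset 15: 0xEE = 11101110 → 3-byte char (#6). Advance 3.
Byte at offset 18: 0xF3 = 11110011 → 4-byte char (#7). Advance 4.
Byte at offset 22: 0xF1 = 11110001 → 4-byte char (#8). Advance 4.
Reached end at offset 26 after 8 code points.

8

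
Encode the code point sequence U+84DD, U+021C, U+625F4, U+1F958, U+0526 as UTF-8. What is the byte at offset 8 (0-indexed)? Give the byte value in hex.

U+84DD → 3-byte form E8 93 9D at offsets 0–2.
U+021C → 2-byte form C8 9C at offsets 3–4.
U+625F4 → 4-byte form F1 A2 97 B4 at offsets 5–8.
Offset 8 falls in char 3's range; it's byte 4 of F1 A2 97 B4 = 0xB4.

0xB4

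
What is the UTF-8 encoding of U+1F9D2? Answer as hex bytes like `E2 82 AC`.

U+1F9D2 = 0x1F9D2 = 129490 decimal. In range U+10000–U+10FFFF → 4-byte form: 11110xxx 10xxxxxx 10xxxxxx 10xxxxxx.
Binary (21 bits): 000011111100111010010.
Split 3+6+6+6: 000 | 011111 | 100111 | 010010.
Byte 1: 11110000 = 0xF0.
Byte 2: 10011111 = 0x9F.
Byte 3: 10100111 = 0xA7.
Byte 4: 10010010 = 0x92.

F0 9F A7 92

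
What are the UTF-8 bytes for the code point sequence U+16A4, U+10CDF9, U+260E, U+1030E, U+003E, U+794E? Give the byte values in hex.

U+16A4: 3-byte form → E1 9A A4.
U+10CDF9: 4-byte form → F4 8C B7 B9.
U+260E: 3-byte form → E2 98 8E.
U+1030E: 4-byte form → F0 90 8C 8E.
U+003E: 1-byte form → 3E.
U+794E: 3-byte form → E7 A5 8E.
Concatenated (18 bytes): E1 9A A4 F4 8C B7 B9 E2 98 8E F0 90 8C 8E 3E E7 A5 8E.

E1 9A A4 F4 8C B7 B9 E2 98 8E F0 90 8C 8E 3E E7 A5 8E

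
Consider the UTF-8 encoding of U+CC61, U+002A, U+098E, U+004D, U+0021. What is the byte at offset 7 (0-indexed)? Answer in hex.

0x4D

U+CC61 → 3-byte form EC B1 A1 at offsets 0–2.
U+002A → 1-byte form 2A at offsets 3–3.
U+098E → 3-byte form E0 A6 8E at offsets 4–6.
U+004D → 1-byte form 4D at offsets 7–7.
Offset 7 falls in char 4's range; it's byte 1 of 4D = 0x4D.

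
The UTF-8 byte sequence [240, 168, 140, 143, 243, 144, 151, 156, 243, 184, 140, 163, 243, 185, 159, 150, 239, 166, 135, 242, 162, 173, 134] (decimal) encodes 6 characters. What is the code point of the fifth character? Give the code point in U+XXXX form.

Offset 0: leading byte 0xF0 = 11110000 → 4-byte char #1 = F0 A8 8C 8F.
Offset 4: leading byte 0xF3 = 11110011 → 4-byte char #2 = F3 90 97 9C.
Offset 8: leading byte 0xF3 = 11110011 → 4-byte char #3 = F3 B8 8C A3.
Offset 12: leading byte 0xF3 = 11110011 → 4-byte char #4 = F3 B9 9F 96.
Offset 16: leading byte 0xEF = 11101111 → 3-byte char #5 = EF A6 87.
Leading byte 0xEF = 11101111 matches 1110xxxx → 3-byte sequence.
Byte 1: 0xEF = 11101111, payload 1111 (4 bits).
Byte 2: 0xA6 = 10100110 (10xxxxxx ✓), payload 100110.
Byte 3: 0x87 = 10000111 (10xxxxxx ✓), payload 000111.
Concatenate: 1111100110000111 = 0xF987 (16 bits → U+F987).

U+F987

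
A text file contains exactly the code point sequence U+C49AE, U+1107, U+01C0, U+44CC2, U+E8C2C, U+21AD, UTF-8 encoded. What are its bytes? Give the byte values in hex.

F3 84 A6 AE E1 84 87 C7 80 F1 84 B3 82 F3 A8 B0 AC E2 86 AD

U+C49AE: 4-byte form → F3 84 A6 AE.
U+1107: 3-byte form → E1 84 87.
U+01C0: 2-byte form → C7 80.
U+44CC2: 4-byte form → F1 84 B3 82.
U+E8C2C: 4-byte form → F3 A8 B0 AC.
U+21AD: 3-byte form → E2 86 AD.
Concatenated (20 bytes): F3 84 A6 AE E1 84 87 C7 80 F1 84 B3 82 F3 A8 B0 AC E2 86 AD.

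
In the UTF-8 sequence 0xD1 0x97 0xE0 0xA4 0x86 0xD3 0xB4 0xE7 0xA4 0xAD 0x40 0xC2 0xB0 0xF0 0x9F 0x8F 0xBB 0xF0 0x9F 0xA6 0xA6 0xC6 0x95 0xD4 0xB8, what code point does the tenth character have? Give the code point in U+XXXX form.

U+0538

Offset 0: leading byte 0xD1 = 11010001 → 2-byte char #1 = D1 97.
Offset 2: leading byte 0xE0 = 11100000 → 3-byte char #2 = E0 A4 86.
Offset 5: leading byte 0xD3 = 11010011 → 2-byte char #3 = D3 B4.
Offset 7: leading byte 0xE7 = 11100111 → 3-byte char #4 = E7 A4 AD.
Offset 10: leading byte 0x40 = 01000000 → 1-byte char #5 = 40.
Offset 11: leading byte 0xC2 = 11000010 → 2-byte char #6 = C2 B0.
Offset 13: leading byte 0xF0 = 11110000 → 4-byte char #7 = F0 9F 8F BB.
Offset 17: leading byte 0xF0 = 11110000 → 4-byte char #8 = F0 9F A6 A6.
Offset 21: leading byte 0xC6 = 11000110 → 2-byte char #9 = C6 95.
Offset 23: leading byte 0xD4 = 11010100 → 2-byte char #10 = D4 B8.
Leading byte 0xD4 = 11010100 matches 110xxxxx → 2-byte sequence.
Byte 1: 0xD4 = 11010100, payload 10100 (5 bits).
Byte 2: 0xB8 = 10111000 (10xxxxxx ✓), payload 111000.
Concatenate: 10100111000 = 0x538 (11 bits → U+0538).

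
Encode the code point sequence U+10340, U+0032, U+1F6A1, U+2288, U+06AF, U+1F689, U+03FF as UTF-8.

U+10340: 4-byte form → F0 90 8D 80.
U+0032: 1-byte form → 32.
U+1F6A1: 4-byte form → F0 9F 9A A1.
U+2288: 3-byte form → E2 8A 88.
U+06AF: 2-byte form → DA AF.
U+1F689: 4-byte form → F0 9F 9A 89.
U+03FF: 2-byte form → CF BF.
Concatenated (20 bytes): F0 90 8D 80 32 F0 9F 9A A1 E2 8A 88 DA AF F0 9F 9A 89 CF BF.

F0 90 8D 80 32 F0 9F 9A A1 E2 8A 88 DA AF F0 9F 9A 89 CF BF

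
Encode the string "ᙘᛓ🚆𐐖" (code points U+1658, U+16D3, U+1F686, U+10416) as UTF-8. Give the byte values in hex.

U+1658: 3-byte form → E1 99 98.
U+16D3: 3-byte form → E1 9B 93.
U+1F686: 4-byte form → F0 9F 9A 86.
U+10416: 4-byte form → F0 90 90 96.
Concatenated (14 bytes): E1 99 98 E1 9B 93 F0 9F 9A 86 F0 90 90 96.

E1 99 98 E1 9B 93 F0 9F 9A 86 F0 90 90 96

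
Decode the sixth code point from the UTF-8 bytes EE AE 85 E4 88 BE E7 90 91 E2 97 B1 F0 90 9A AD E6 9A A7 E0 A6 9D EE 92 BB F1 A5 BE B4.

U+66A7

Offset 0: leading byte 0xEE = 11101110 → 3-byte char #1 = EE AE 85.
Offset 3: leading byte 0xE4 = 11100100 → 3-byte char #2 = E4 88 BE.
Offset 6: leading byte 0xE7 = 11100111 → 3-byte char #3 = E7 90 91.
Offset 9: leading byte 0xE2 = 11100010 → 3-byte char #4 = E2 97 B1.
Offset 12: leading byte 0xF0 = 11110000 → 4-byte char #5 = F0 90 9A AD.
Offset 16: leading byte 0xE6 = 11100110 → 3-byte char #6 = E6 9A A7.
Leading byte 0xE6 = 11100110 matches 1110xxxx → 3-byte sequence.
Byte 1: 0xE6 = 11100110, payload 0110 (4 bits).
Byte 2: 0x9A = 10011010 (10xxxxxx ✓), payload 011010.
Byte 3: 0xA7 = 10100111 (10xxxxxx ✓), payload 100111.
Concatenate: 0110011010100111 = 0x66A7 (16 bits → U+66A7).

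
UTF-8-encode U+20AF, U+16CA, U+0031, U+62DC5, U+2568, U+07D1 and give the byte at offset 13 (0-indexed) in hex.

0xA8

U+20AF → 3-byte form E2 82 AF at offsets 0–2.
U+16CA → 3-byte form E1 9B 8A at offsets 3–5.
U+0031 → 1-byte form 31 at offsets 6–6.
U+62DC5 → 4-byte form F1 A2 B7 85 at offsets 7–10.
U+2568 → 3-byte form E2 95 A8 at offsets 11–13.
Offset 13 falls in char 5's range; it's byte 3 of E2 95 A8 = 0xA8.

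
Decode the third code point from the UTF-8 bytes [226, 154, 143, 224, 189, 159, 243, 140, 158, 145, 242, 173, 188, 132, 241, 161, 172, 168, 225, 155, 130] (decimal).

U+CC791

Offset 0: leading byte 0xE2 = 11100010 → 3-byte char #1 = E2 9A 8F.
Offset 3: leading byte 0xE0 = 11100000 → 3-byte char #2 = E0 BD 9F.
Offset 6: leading byte 0xF3 = 11110011 → 4-byte char #3 = F3 8C 9E 91.
Leading byte 0xF3 = 11110011 matches 11110xxx → 4-byte sequence.
Byte 1: 0xF3 = 11110011, payload 011 (3 bits).
Byte 2: 0x8C = 10001100 (10xxxxxx ✓), payload 001100.
Byte 3: 0x9E = 10011110 (10xxxxxx ✓), payload 011110.
Byte 4: 0x91 = 10010001 (10xxxxxx ✓), payload 010001.
Concatenate: 011001100011110010001 = 0xCC791 (21 bits → U+CC791).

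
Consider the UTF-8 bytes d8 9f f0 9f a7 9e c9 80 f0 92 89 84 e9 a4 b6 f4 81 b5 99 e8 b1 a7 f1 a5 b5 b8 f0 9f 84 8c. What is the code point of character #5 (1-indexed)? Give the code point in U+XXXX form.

Offset 0: leading byte 0xD8 = 11011000 → 2-byte char #1 = D8 9F.
Offset 2: leading byte 0xF0 = 11110000 → 4-byte char #2 = F0 9F A7 9E.
Offset 6: leading byte 0xC9 = 11001001 → 2-byte char #3 = C9 80.
Offset 8: leading byte 0xF0 = 11110000 → 4-byte char #4 = F0 92 89 84.
Offset 12: leading byte 0xE9 = 11101001 → 3-byte char #5 = E9 A4 B6.
Leading byte 0xE9 = 11101001 matches 1110xxxx → 3-byte sequence.
Byte 1: 0xE9 = 11101001, payload 1001 (4 bits).
Byte 2: 0xA4 = 10100100 (10xxxxxx ✓), payload 100100.
Byte 3: 0xB6 = 10110110 (10xxxxxx ✓), payload 110110.
Concatenate: 1001100100110110 = 0x9936 (16 bits → U+9936).

U+9936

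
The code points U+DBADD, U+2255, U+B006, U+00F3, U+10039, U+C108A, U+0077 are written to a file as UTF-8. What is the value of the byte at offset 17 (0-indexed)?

0x81

U+DBADD → 4-byte form F3 9B AB 9D at offsets 0–3.
U+2255 → 3-byte form E2 89 95 at offsets 4–6.
U+B006 → 3-byte form EB 80 86 at offsets 7–9.
U+00F3 → 2-byte form C3 B3 at offsets 10–11.
U+10039 → 4-byte form F0 90 80 B9 at offsets 12–15.
U+C108A → 4-byte form F3 81 82 8A at offsets 16–19.
Offset 17 falls in char 6's range; it's byte 2 of F3 81 82 8A = 0x81.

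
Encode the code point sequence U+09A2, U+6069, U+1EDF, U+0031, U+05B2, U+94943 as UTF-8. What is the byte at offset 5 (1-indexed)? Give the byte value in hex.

0x81

1-indexed offset 5 is 0-indexed offset 4.
U+09A2 → 3-byte form E0 A6 A2 at offsets 0–2.
U+6069 → 3-byte form E6 81 A9 at offsets 3–5.
Offset 4 falls in char 2's range; it's byte 2 of E6 81 A9 = 0x81.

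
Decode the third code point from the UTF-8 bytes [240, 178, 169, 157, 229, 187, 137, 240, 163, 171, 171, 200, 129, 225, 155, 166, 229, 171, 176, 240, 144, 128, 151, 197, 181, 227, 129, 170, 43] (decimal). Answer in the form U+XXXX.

U+23AEB

Offset 0: leading byte 0xF0 = 11110000 → 4-byte char #1 = F0 B2 A9 9D.
Offset 4: leading byte 0xE5 = 11100101 → 3-byte char #2 = E5 BB 89.
Offset 7: leading byte 0xF0 = 11110000 → 4-byte char #3 = F0 A3 AB AB.
Leading byte 0xF0 = 11110000 matches 11110xxx → 4-byte sequence.
Byte 1: 0xF0 = 11110000, payload 000 (3 bits).
Byte 2: 0xA3 = 10100011 (10xxxxxx ✓), payload 100011.
Byte 3: 0xAB = 10101011 (10xxxxxx ✓), payload 101011.
Byte 4: 0xAB = 10101011 (10xxxxxx ✓), payload 101011.
Concatenate: 000100011101011101011 = 0x23AEB (21 bits → U+23AEB).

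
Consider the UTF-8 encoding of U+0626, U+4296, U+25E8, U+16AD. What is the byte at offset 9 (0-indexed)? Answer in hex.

U+0626 → 2-byte form D8 A6 at offsets 0–1.
U+4296 → 3-byte form E4 8A 96 at offsets 2–4.
U+25E8 → 3-byte form E2 97 A8 at offsets 5–7.
U+16AD → 3-byte form E1 9A AD at offsets 8–10.
Offset 9 falls in char 4's range; it's byte 2 of E1 9A AD = 0x9A.

0x9A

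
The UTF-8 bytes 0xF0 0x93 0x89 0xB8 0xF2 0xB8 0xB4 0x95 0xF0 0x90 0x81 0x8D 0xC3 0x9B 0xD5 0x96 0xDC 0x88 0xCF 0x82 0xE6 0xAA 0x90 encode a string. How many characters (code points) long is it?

8

Byte at offset 0: 0xF0 = 11110000 → 4-byte char (#1). Advance 4.
Byte at offset 4: 0xF2 = 11110010 → 4-byte char (#2). Advance 4.
Byte at offset 8: 0xF0 = 11110000 → 4-byte char (#3). Advance 4.
Byte at offset 12: 0xC3 = 11000011 → 2-byte char (#4). Advance 2.
Byte at offset 14: 0xD5 = 11010101 → 2-byte char (#5). Advance 2.
Byte at offset 16: 0xDC = 11011100 → 2-byte char (#6). Advance 2.
Byte at offset 18: 0xCF = 11001111 → 2-byte char (#7). Advance 2.
Byte at offset 20: 0xE6 = 11100110 → 3-byte char (#8). Advance 3.
Reached end at offset 23 after 8 code points.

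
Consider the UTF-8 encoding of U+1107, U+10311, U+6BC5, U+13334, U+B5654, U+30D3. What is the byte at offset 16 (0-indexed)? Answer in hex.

U+1107 → 3-byte form E1 84 87 at offsets 0–2.
U+10311 → 4-byte form F0 90 8C 91 at offsets 3–6.
U+6BC5 → 3-byte form E6 AF 85 at offsets 7–9.
U+13334 → 4-byte form F0 93 8C B4 at offsets 10–13.
U+B5654 → 4-byte form F2 B5 99 94 at offsets 14–17.
Offset 16 falls in char 5's range; it's byte 3 of F2 B5 99 94 = 0x99.

0x99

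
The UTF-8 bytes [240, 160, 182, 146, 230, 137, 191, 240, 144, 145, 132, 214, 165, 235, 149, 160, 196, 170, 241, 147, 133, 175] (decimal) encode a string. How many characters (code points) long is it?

Byte at offset 0: 0xF0 = 11110000 → 4-byte char (#1). Advance 4.
Byte at offset 4: 0xE6 = 11100110 → 3-byte char (#2). Advance 3.
Byte at offset 7: 0xF0 = 11110000 → 4-byte char (#3). Advance 4.
Byte at offset 11: 0xD6 = 11010110 → 2-byte char (#4). Advance 2.
Byte at offset 13: 0xEB = 11101011 → 3-byte char (#5). Advance 3.
Byte at offset 16: 0xC4 = 11000100 → 2-byte char (#6). Advance 2.
Byte at offset 18: 0xF1 = 11110001 → 4-byte char (#7). Advance 4.
Reached end at offset 22 after 7 code points.

7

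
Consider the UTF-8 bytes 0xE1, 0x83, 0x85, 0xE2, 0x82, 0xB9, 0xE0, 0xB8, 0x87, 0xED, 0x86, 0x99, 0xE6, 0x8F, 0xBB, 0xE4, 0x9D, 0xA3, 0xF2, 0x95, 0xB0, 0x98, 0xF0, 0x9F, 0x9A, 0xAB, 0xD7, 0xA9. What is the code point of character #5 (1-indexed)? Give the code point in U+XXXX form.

U+63FB

Offset 0: leading byte 0xE1 = 11100001 → 3-byte char #1 = E1 83 85.
Offset 3: leading byte 0xE2 = 11100010 → 3-byte char #2 = E2 82 B9.
Offset 6: leading byte 0xE0 = 11100000 → 3-byte char #3 = E0 B8 87.
Offset 9: leading byte 0xED = 11101101 → 3-byte char #4 = ED 86 99.
Offset 12: leading byte 0xE6 = 11100110 → 3-byte char #5 = E6 8F BB.
Leading byte 0xE6 = 11100110 matches 1110xxxx → 3-byte sequence.
Byte 1: 0xE6 = 11100110, payload 0110 (4 bits).
Byte 2: 0x8F = 10001111 (10xxxxxx ✓), payload 001111.
Byte 3: 0xBB = 10111011 (10xxxxxx ✓), payload 111011.
Concatenate: 0110001111111011 = 0x63FB (16 bits → U+63FB).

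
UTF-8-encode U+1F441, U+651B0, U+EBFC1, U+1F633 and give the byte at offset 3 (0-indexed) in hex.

U+1F441 → 4-byte form F0 9F 91 81 at offsets 0–3.
Offset 3 falls in char 1's range; it's byte 4 of F0 9F 91 81 = 0x81.

0x81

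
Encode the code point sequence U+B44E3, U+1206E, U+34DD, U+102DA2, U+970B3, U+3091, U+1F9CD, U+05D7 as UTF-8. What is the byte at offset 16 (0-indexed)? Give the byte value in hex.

U+B44E3 → 4-byte form F2 B4 93 A3 at offsets 0–3.
U+1206E → 4-byte form F0 92 81 AE at offsets 4–7.
U+34DD → 3-byte form E3 93 9D at offsets 8–10.
U+102DA2 → 4-byte form F4 82 B6 A2 at offsets 11–14.
U+970B3 → 4-byte form F2 97 82 B3 at offsets 15–18.
Offset 16 falls in char 5's range; it's byte 2 of F2 97 82 B3 = 0x97.

0x97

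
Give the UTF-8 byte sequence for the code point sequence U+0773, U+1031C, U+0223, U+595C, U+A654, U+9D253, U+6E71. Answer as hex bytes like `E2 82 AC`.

U+0773: 2-byte form → DD B3.
U+1031C: 4-byte form → F0 90 8C 9C.
U+0223: 2-byte form → C8 A3.
U+595C: 3-byte form → E5 A5 9C.
U+A654: 3-byte form → EA 99 94.
U+9D253: 4-byte form → F2 9D 89 93.
U+6E71: 3-byte form → E6 B9 B1.
Concatenated (21 bytes): DD B3 F0 90 8C 9C C8 A3 E5 A5 9C EA 99 94 F2 9D 89 93 E6 B9 B1.

DD B3 F0 90 8C 9C C8 A3 E5 A5 9C EA 99 94 F2 9D 89 93 E6 B9 B1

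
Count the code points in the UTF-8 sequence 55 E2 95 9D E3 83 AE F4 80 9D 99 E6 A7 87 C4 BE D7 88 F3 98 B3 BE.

Byte at offset 0: 0x55 = 01010101 → 1-byte char (#1). Advance 1.
Byte at offset 1: 0xE2 = 11100010 → 3-byte char (#2). Advance 3.
Byte at offset 4: 0xE3 = 11100011 → 3-byte char (#3). Advance 3.
Byte at offset 7: 0xF4 = 11110100 → 4-byte char (#4). Advance 4.
Byte at offset 11: 0xE6 = 11100110 → 3-byte char (#5). Advance 3.
Byte at offset 14: 0xC4 = 11000100 → 2-byte char (#6). Advance 2.
Byte at offset 16: 0xD7 = 11010111 → 2-byte char (#7). Advance 2.
Byte at offset 18: 0xF3 = 11110011 → 4-byte char (#8). Advance 4.
Reached end at offset 22 after 8 code points.

8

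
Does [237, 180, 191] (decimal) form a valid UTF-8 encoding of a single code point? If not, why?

invalid (encodes a surrogate (U+D800–U+DFFF))

Structurally a 3-byte sequence; payload = 0xDD3F.
But 0xDD3F is in U+D800–U+DFFF, the surrogate range. Surrogates are not Unicode scalar values and are forbidden in UTF-8.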